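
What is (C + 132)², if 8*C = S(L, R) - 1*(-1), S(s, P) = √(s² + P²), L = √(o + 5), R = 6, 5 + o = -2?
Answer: (1057 + √34)²/64 ≈ 17650.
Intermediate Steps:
o = -7 (o = -5 - 2 = -7)
L = I*√2 (L = √(-7 + 5) = √(-2) = I*√2 ≈ 1.4142*I)
S(s, P) = √(P² + s²)
C = ⅛ + √34/8 (C = (√(6² + (I*√2)²) - 1*(-1))/8 = (√(36 - 2) + 1)/8 = (√34 + 1)/8 = (1 + √34)/8 = ⅛ + √34/8 ≈ 0.85387)
(C + 132)² = ((⅛ + √34/8) + 132)² = (1057/8 + √34/8)²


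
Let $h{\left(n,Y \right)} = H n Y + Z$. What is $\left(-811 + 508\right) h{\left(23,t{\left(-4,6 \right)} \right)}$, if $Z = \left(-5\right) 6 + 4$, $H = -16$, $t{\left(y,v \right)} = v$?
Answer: $676902$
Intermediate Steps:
$Z = -26$ ($Z = -30 + 4 = -26$)
$h{\left(n,Y \right)} = -26 - 16 Y n$ ($h{\left(n,Y \right)} = - 16 n Y - 26 = - 16 Y n - 26 = -26 - 16 Y n$)
$\left(-811 + 508\right) h{\left(23,t{\left(-4,6 \right)} \right)} = \left(-811 + 508\right) \left(-26 - 96 \cdot 23\right) = - 303 \left(-26 - 2208\right) = \left(-303\right) \left(-2234\right) = 676902$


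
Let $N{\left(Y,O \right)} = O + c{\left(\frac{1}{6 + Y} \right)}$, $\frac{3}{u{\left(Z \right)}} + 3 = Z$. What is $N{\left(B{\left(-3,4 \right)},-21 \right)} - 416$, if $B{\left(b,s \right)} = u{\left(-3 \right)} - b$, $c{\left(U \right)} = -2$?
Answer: $-439$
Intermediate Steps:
$u{\left(Z \right)} = \frac{3}{-3 + Z}$
$B{\left(b,s \right)} = - \frac{1}{2} - b$ ($B{\left(b,s \right)} = \frac{3}{-3 - 3} - b = \frac{3}{-6} - b = 3 \left(- \frac{1}{6}\right) - b = - \frac{1}{2} - b$)
$N{\left(Y,O \right)} = -2 + O$ ($N{\left(Y,O \right)} = O - 2 = -2 + O$)
$N{\left(B{\left(-3,4 \right)},-21 \right)} - 416 = \left(-2 - 21\right) - 416 = -23 - 416 = -439$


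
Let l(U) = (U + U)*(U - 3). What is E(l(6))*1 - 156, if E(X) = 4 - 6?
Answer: -158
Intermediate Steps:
l(U) = 2*U*(-3 + U) (l(U) = (2*U)*(-3 + U) = 2*U*(-3 + U))
E(X) = -2
E(l(6))*1 - 156 = -2*1 - 156 = -2 - 156 = -158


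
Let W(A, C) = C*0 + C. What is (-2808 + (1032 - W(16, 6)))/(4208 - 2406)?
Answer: -891/901 ≈ -0.98890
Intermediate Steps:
W(A, C) = C (W(A, C) = 0 + C = C)
(-2808 + (1032 - W(16, 6)))/(4208 - 2406) = (-2808 + (1032 - 1*6))/(4208 - 2406) = (-2808 + (1032 - 6))/1802 = (-2808 + 1026)*(1/1802) = -1782*1/1802 = -891/901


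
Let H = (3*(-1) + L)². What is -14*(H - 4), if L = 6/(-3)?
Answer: -294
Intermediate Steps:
L = -2 (L = 6*(-⅓) = -2)
H = 25 (H = (3*(-1) - 2)² = (-3 - 2)² = (-5)² = 25)
-14*(H - 4) = -14*(25 - 4) = -14*21 = -294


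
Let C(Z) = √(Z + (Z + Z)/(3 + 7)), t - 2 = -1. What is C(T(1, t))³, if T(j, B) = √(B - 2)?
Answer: 6*√30*I^(3/2)/25 ≈ -0.92952 + 0.92952*I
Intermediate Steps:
t = 1 (t = 2 - 1 = 1)
T(j, B) = √(-2 + B)
C(Z) = √30*√Z/5 (C(Z) = √(Z + (2*Z)/10) = √(Z + (2*Z)*(⅒)) = √(Z + Z/5) = √(6*Z/5) = √30*√Z/5)
C(T(1, t))³ = (√30*√(√(-2 + 1))/5)³ = (√30*√(√(-1))/5)³ = (√30*√I/5)³ = 6*√30*I^(3/2)/25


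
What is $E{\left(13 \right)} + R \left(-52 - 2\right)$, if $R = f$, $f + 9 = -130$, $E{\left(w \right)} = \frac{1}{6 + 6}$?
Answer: $\frac{90073}{12} \approx 7506.1$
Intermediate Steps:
$E{\left(w \right)} = \frac{1}{12}$
$f = -139$ ($f = -9 - 130 = -139$)
$R = -139$
$E{\left(13 \right)} + R \left(-52 - 2\right) = \frac{1}{12} - 139 \left(-52 - 2\right) = \frac{1}{12} - -7506 = \frac{1}{12} + 7506 = \frac{90073}{12}$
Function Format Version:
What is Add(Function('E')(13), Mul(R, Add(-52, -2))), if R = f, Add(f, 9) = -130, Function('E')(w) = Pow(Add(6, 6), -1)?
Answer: Rational(90073, 12) ≈ 7506.1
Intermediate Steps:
Function('E')(w) = Rational(1, 12) (Function('E')(w) = Pow(12, -1) = Rational(1, 12))
f = -139 (f = Add(-9, -130) = -139)
R = -139
Add(Function('E')(13), Mul(R, Add(-52, -2))) = Add(Rational(1, 12), Mul(-139, Add(-52, -2))) = Add(Rational(1, 12), Mul(-139, -54)) = Add(Rational(1, 12), 7506) = Rational(90073, 12)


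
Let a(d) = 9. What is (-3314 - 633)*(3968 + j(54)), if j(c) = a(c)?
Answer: -15697219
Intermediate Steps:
j(c) = 9
(-3314 - 633)*(3968 + j(54)) = (-3314 - 633)*(3968 + 9) = -3947*3977 = -15697219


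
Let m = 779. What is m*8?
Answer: 6232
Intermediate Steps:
m*8 = 779*8 = 6232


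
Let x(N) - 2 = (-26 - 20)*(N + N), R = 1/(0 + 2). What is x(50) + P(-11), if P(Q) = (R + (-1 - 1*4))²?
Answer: -18311/4 ≈ -4577.8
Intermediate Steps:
R = ½ (R = 1/2 = ½ ≈ 0.50000)
P(Q) = 81/4 (P(Q) = (½ + (-1 - 1*4))² = (½ + (-1 - 4))² = (½ - 5)² = (-9/2)² = 81/4)
x(N) = 2 - 92*N (x(N) = 2 + (-26 - 20)*(N + N) = 2 - 92*N)
x(50) + P(-11) = (2 - 92*50) + 81/4 = (2 - 4600) + 81/4 = -4598 + 81/4 = -18311/4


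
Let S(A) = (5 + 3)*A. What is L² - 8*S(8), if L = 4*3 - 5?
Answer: -463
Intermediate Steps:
S(A) = 8*A
L = 7 (L = 12 - 5 = 7)
L² - 8*S(8) = 7² - 8*8*8 = 49 - 8*64 = 49 - 1*512 = 49 - 512 = -463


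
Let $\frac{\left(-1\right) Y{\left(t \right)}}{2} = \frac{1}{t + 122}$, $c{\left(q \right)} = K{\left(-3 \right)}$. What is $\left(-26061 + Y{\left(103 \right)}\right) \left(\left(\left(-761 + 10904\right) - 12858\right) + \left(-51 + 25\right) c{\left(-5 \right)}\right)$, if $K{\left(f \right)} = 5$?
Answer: $\frac{3336460663}{45} \approx 7.4144 \cdot 10^{7}$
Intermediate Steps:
$c{\left(q \right)} = 5$
$Y{\left(t \right)} = - \frac{2}{122 + t}$ ($Y{\left(t \right)} = - \frac{2}{t + 122} = - \frac{2}{122 + t}$)
$\left(-26061 + Y{\left(103 \right)}\right) \left(\left(\left(-761 + 10904\right) - 12858\right) + \left(-51 + 25\right) c{\left(-5 \right)}\right) = \left(-26061 - \frac{2}{122 + 103}\right) \left(\left(\left(-761 + 10904\right) - 12858\right) + \left(-51 + 25\right) 5\right) = \left(-26061 - \frac{2}{225}\right) \left(\left(10143 - 12858\right) - 130\right) = \left(-26061 - \frac{2}{225}\right) \left(-2715 - 130\right) = \left(-26061 - \frac{2}{225}\right) \left(-2845\right) = \left(- \frac{5863727}{225}\right) \left(-2845\right) = \frac{3336460663}{45}$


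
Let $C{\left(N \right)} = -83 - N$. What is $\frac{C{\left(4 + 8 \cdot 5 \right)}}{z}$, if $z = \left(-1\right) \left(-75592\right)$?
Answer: $- \frac{127}{75592} \approx -0.0016801$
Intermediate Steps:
$z = 75592$
$\frac{C{\left(4 + 8 \cdot 5 \right)}}{z} = \frac{-83 - \left(4 + 8 \cdot 5\right)}{75592} = \left(-83 - \left(4 + 40\right)\right) \frac{1}{75592} = \left(-83 - 44\right) \frac{1}{75592} = \left(-127\right) \frac{1}{75592} = - \frac{127}{75592}$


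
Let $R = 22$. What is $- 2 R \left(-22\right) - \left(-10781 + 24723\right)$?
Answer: $-12974$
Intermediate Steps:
$- 2 R \left(-22\right) - \left(-10781 + 24723\right) = \left(-2\right) 22 \left(-22\right) - \left(-10781 + 24723\right) = \left(-44\right) \left(-22\right) - 13942 = 968 - 13942 = -12974$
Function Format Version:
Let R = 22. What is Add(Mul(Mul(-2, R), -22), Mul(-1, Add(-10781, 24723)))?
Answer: -12974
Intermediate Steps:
Add(Mul(Mul(-2, R), -22), Mul(-1, Add(-10781, 24723))) = Add(Mul(Mul(-2, 22), -22), Mul(-1, Add(-10781, 24723))) = Add(Mul(-44, -22), Mul(-1, 13942)) = Add(968, -13942) = -12974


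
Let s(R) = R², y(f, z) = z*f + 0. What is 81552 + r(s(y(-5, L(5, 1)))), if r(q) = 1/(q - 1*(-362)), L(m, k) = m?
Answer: 80491825/987 ≈ 81552.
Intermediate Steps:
y(f, z) = f*z (y(f, z) = f*z + 0 = f*z)
r(q) = 1/(362 + q) (r(q) = 1/(q + 362) = 1/(362 + q))
81552 + r(s(y(-5, L(5, 1)))) = 81552 + 1/(362 + (-5*5)²) = 81552 + 1/(362 + (-25)²) = 81552 + 1/(362 + 625) = 81552 + 1/987 = 80491825/987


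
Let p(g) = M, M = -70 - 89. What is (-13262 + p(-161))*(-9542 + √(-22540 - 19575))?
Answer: 128063182 - 13421*I*√42115 ≈ 1.2806e+8 - 2.7542e+6*I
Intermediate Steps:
M = -159
p(g) = -159
(-13262 + p(-161))*(-9542 + √(-22540 - 19575)) = (-13262 - 159)*(-9542 + √(-22540 - 19575)) = -13421*(-9542 + √(-42115)) = -13421*(-9542 + I*√42115) = 128063182 - 13421*I*√42115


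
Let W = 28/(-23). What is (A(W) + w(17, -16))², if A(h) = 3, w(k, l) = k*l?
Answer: 72361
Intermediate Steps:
W = -28/23 (W = 28*(-1/23) = -28/23 ≈ -1.2174)
(A(W) + w(17, -16))² = (3 + 17*(-16))² = (3 - 272)² = (-269)² = 72361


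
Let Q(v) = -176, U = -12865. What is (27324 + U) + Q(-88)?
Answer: 14283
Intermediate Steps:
(27324 + U) + Q(-88) = (27324 - 12865) - 176 = 14459 - 176 = 14283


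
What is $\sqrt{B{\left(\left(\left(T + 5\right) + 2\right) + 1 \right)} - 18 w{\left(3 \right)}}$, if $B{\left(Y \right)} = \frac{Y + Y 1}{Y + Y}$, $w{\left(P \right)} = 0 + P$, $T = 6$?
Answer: $i \sqrt{53} \approx 7.2801 i$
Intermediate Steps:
$w{\left(P \right)} = P$
$B{\left(Y \right)} = 1$ ($B{\left(Y \right)} = \frac{Y + Y}{2 Y} = 2 Y \frac{1}{2 Y} = 1$)
$\sqrt{B{\left(\left(\left(T + 5\right) + 2\right) + 1 \right)} - 18 w{\left(3 \right)}} = \sqrt{1 - 54} = \sqrt{-53} = i \sqrt{53}$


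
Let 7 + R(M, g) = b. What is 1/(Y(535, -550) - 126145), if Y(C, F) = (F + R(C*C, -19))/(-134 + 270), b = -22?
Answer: -136/17156299 ≈ -7.9271e-6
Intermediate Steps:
R(M, g) = -29 (R(M, g) = -7 - 22 = -29)
Y(C, F) = -29/136 + F/136 (Y(C, F) = (F - 29)/(-134 + 270) = (-29 + F)/136 = (-29 + F)*(1/136) = -29/136 + F/136)
1/(Y(535, -550) - 126145) = 1/((-29/136 + (1/136)*(-550)) - 126145) = 1/((-29/136 - 275/68) - 126145) = 1/(-579/136 - 126145) = 1/(-17156299/136) = -136/17156299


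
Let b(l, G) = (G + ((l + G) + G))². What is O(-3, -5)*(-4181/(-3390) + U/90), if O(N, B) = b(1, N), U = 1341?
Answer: 15488/15 ≈ 1032.5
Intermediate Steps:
b(l, G) = (l + 3*G)² (b(l, G) = (G + ((G + l) + G))² = (G + (l + 2*G))² = (l + 3*G)²)
O(N, B) = (1 + 3*N)²
O(-3, -5)*(-4181/(-3390) + U/90) = (1 + 3*(-3))²*(-4181/(-3390) + 1341/90) = (1 - 9)²*(-4181*(-1/3390) + 1341*(1/90)) = (-8)²*(37/30 + 149/10) = 64*(242/15) = 15488/15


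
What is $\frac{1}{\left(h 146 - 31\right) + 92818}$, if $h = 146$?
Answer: $\frac{1}{114103} \approx 8.764 \cdot 10^{-6}$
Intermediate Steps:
$\frac{1}{\left(h 146 - 31\right) + 92818} = \frac{1}{\left(146 \cdot 146 - 31\right) + 92818} = \frac{1}{\left(21316 - 31\right) + 92818} = \frac{1}{21285 + 92818} = \frac{1}{114103}$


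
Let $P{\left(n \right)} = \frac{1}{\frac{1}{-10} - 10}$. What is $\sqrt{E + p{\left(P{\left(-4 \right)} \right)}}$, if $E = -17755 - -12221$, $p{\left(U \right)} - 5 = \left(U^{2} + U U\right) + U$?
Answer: $\frac{i \sqrt{56402139}}{101} \approx 74.358 i$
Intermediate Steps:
$P{\left(n \right)} = - \frac{10}{101}$ ($P{\left(n \right)} = \frac{1}{- \frac{1}{10} - 10} = \frac{1}{- \frac{101}{10}} = - \frac{10}{101}$)
$p{\left(U \right)} = 5 + U + 2 U^{2}$ ($p{\left(U \right)} = 5 + \left(\left(U^{2} + U U\right) + U\right) = 5 + \left(\left(U^{2} + U^{2}\right) + U\right) = 5 + \left(2 U^{2} + U\right) = 5 + \left(U + 2 U^{2}\right) = 5 + U + 2 U^{2}$)
$E = -5534$ ($E = -17755 + 12221 = -5534$)
$\sqrt{E + p{\left(P{\left(-4 \right)} \right)}} = \sqrt{-5534 + \left(5 - \frac{10}{101} + 2 \left(- \frac{10}{101}\right)^{2}\right)} = \sqrt{-5534 + \left(5 - \frac{10}{101} + 2 \cdot \frac{100}{10201}\right)} = \sqrt{-5534 + \left(5 - \frac{10}{101} + \frac{200}{10201}\right)} = \sqrt{-5534 + \frac{50195}{10201}} = \sqrt{- \frac{56402139}{10201}} = \frac{i \sqrt{56402139}}{101}$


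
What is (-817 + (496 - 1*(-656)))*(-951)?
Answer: -318585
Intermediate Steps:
(-817 + (496 - 1*(-656)))*(-951) = (-817 + (496 + 656))*(-951) = (-817 + 1152)*(-951) = 335*(-951) = -318585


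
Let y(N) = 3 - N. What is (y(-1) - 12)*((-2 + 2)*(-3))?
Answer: 0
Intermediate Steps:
(y(-1) - 12)*((-2 + 2)*(-3)) = ((3 - 1*(-1)) - 12)*((-2 + 2)*(-3)) = ((3 + 1) - 12)*(0*(-3)) = (4 - 12)*0 = -8*0 = 0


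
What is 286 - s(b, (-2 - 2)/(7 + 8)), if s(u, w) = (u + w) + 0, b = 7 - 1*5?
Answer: 4264/15 ≈ 284.27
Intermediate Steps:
b = 2 (b = 7 - 5 = 2)
s(u, w) = u + w
286 - s(b, (-2 - 2)/(7 + 8)) = 286 - (2 + (-2 - 2)/(7 + 8)) = 286 - (2 - 4/15) = 286 - 1*26/15 = 286 - 26/15 = 4264/15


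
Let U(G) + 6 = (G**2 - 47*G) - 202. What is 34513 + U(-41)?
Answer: 37913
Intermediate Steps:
U(G) = -208 + G**2 - 47*G (U(G) = -6 + ((G**2 - 47*G) - 202) = -6 + (-202 + G**2 - 47*G) = -208 + G**2 - 47*G)
34513 + U(-41) = 34513 + (-208 + (-41)**2 - 47*(-41)) = 34513 + (-208 + 1681 + 1927) = 34513 + 3400 = 37913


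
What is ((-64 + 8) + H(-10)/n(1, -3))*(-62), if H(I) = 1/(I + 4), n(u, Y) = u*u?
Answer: 10447/3 ≈ 3482.3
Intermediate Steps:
n(u, Y) = u²
H(I) = 1/(4 + I)
((-64 + 8) + H(-10)/n(1, -3))*(-62) = ((-64 + 8) + 1/((4 - 10)*(1²)))*(-62) = (-56 + 1/(-6*1))*(-62) = (-56 - ⅙*1)*(-62) = (-56 - ⅙)*(-62) = -337/6*(-62) = 10447/3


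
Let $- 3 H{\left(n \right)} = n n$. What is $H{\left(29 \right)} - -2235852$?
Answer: $\frac{6706715}{3} \approx 2.2356 \cdot 10^{6}$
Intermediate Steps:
$H{\left(n \right)} = - \frac{n^{2}}{3}$ ($H{\left(n \right)} = - \frac{n n}{3} = - \frac{n^{2}}{3}$)
$H{\left(29 \right)} - -2235852 = - \frac{29^{2}}{3} - -2235852 = \left(- \frac{1}{3}\right) 841 + 2235852 = - \frac{841}{3} + 2235852 = \frac{6706715}{3}$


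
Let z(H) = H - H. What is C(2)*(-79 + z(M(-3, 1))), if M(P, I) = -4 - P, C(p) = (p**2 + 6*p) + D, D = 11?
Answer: -2133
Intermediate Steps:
C(p) = 11 + p**2 + 6*p (C(p) = (p**2 + 6*p) + 11 = 11 + p**2 + 6*p)
z(H) = 0
C(2)*(-79 + z(M(-3, 1))) = (11 + 2**2 + 6*2)*(-79 + 0) = (11 + 4 + 12)*(-79) = 27*(-79) = -2133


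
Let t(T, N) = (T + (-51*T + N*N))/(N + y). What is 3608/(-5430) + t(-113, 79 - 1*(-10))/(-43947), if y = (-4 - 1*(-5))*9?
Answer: -2602107763/3897659430 ≈ -0.66761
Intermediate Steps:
y = 9 (y = (-4 + 5)*9 = 1*9 = 9)
t(T, N) = (N² - 50*T)/(9 + N) (t(T, N) = (T + (-51*T + N*N))/(N + 9) = (T + (-51*T + N²))/(9 + N) = (T + (N² - 51*T))/(9 + N) = (N² - 50*T)/(9 + N))
3608/(-5430) + t(-113, 79 - 1*(-10))/(-43947) = 3608/(-5430) + (((79 - 1*(-10))² - 50*(-113))/(9 + (79 - 1*(-10))))/(-43947) = 3608*(-1/5430) + (((79 + 10)² + 5650)/(9 + (79 + 10)))*(-1/43947) = -1804/2715 + ((89² + 5650)/(9 + 89))*(-1/43947) = -1804/2715 + ((7921 + 5650)/98)*(-1/43947) = -1804/2715 + ((1/98)*13571)*(-1/43947) = -1804/2715 + (13571/98)*(-1/43947) = -1804/2715 - 13571/4306806 = -2602107763/3897659430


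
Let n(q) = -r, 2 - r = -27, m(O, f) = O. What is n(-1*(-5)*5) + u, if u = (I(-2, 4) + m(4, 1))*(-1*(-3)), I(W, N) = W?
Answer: -23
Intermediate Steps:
r = 29 (r = 2 - 1*(-27) = 2 + 27 = 29)
n(q) = -29 (n(q) = -1*29 = -29)
u = 6 (u = (-2 + 4)*(-1*(-3)) = 2*3 = 6)
n(-1*(-5)*5) + u = -29 + 6 = -23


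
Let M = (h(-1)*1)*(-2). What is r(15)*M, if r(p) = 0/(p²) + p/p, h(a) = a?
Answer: 2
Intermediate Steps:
r(p) = 1 (r(p) = 0/p² + 1 = 0 + 1 = 1)
M = 2 (M = -1*1*(-2) = -1*(-2) = 2)
r(15)*M = 1*2 = 2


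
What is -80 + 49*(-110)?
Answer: -5470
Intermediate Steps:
-80 + 49*(-110) = -80 - 5390 = -5470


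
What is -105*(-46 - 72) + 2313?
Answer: 14703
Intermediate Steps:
-105*(-46 - 72) + 2313 = -105*(-118) + 2313 = 12390 + 2313 = 14703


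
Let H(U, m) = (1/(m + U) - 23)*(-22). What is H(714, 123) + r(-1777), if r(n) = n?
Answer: -1063849/837 ≈ -1271.0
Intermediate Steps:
H(U, m) = 506 - 22/(U + m) (H(U, m) = (1/(U + m) - 23)*(-22) = (-23 + 1/(U + m))*(-22) = 506 - 22/(U + m))
H(714, 123) + r(-1777) = 22*(-1 + 23*714 + 23*123)/(714 + 123) - 1777 = 22*(-1 + 16422 + 2829)/837 - 1777 = 22*(1/837)*19250 - 1777 = 423500/837 - 1777 = -1063849/837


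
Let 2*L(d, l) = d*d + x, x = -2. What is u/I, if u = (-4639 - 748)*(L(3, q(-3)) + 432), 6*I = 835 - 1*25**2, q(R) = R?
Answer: -4692077/70 ≈ -67030.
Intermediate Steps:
L(d, l) = -1 + d**2/2 (L(d, l) = (d*d - 2)/2 = (d**2 - 2)/2 = (-2 + d**2)/2 = -1 + d**2/2)
I = 35 (I = (835 - 1*25**2)/6 = (835 - 1*625)/6 = (835 - 625)/6 = (1/6)*210 = 35)
u = -4692077/2 (u = (-4639 - 748)*((-1 + (1/2)*3**2) + 432) = -5387*((-1 + (1/2)*9) + 432) = -5387*((-1 + 9/2) + 432) = -5387*(7/2 + 432) = -5387*871/2 = -4692077/2 ≈ -2.3460e+6)
u/I = -4692077/2/35 = -4692077/2*1/35 = -4692077/70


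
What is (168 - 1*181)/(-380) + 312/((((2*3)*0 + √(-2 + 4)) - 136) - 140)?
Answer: -15866149/14473060 - 156*√2/38087 ≈ -1.1020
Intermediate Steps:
(168 - 1*181)/(-380) + 312/((((2*3)*0 + √(-2 + 4)) - 136) - 140) = (168 - 181)*(-1/380) + 312/(((6*0 + √2) - 136) - 140) = -13*(-1/380) + 312/(((0 + √2) - 136) - 140) = 13/380 + 312/((√2 - 136) - 140) = 13/380 + 312/((-136 + √2) - 140) = 13/380 + 312/(-276 + √2)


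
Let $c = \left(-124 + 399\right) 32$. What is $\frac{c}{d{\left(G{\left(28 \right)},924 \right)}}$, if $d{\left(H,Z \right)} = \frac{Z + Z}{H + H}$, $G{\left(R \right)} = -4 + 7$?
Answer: $\frac{200}{7} \approx 28.571$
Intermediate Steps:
$G{\left(R \right)} = 3$
$d{\left(H,Z \right)} = \frac{Z}{H}$ ($d{\left(H,Z \right)} = \frac{2 Z}{2 H} = 2 Z \frac{1}{2 H} = \frac{Z}{H}$)
$c = 8800$ ($c = 275 \cdot 32 = 8800$)
$\frac{c}{d{\left(G{\left(28 \right)},924 \right)}} = \frac{8800}{924 \cdot \frac{1}{3}} = \frac{8800}{308} = 8800 \cdot \frac{1}{308} = \frac{200}{7}$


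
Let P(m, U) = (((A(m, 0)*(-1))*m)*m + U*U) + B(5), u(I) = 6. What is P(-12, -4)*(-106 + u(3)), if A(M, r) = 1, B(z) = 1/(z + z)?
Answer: 12790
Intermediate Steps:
B(z) = 1/(2*z)
P(m, U) = ⅒ + U² - m² (P(m, U) = (((1*(-1))*m)*m + U*U) + (½)/5 = ((-m)*m + U²) + (½)*(⅕) = (-m² + U²) + ⅒ = (U² - m²) + ⅒ = ⅒ + U² - m²)
P(-12, -4)*(-106 + u(3)) = (⅒ + (-4)² - 1*(-12)²)*(-106 + 6) = (⅒ + 16 - 1*144)*(-100) = (⅒ + 16 - 144)*(-100) = -1279/10*(-100) = 12790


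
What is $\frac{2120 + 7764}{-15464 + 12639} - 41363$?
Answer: $- \frac{116860359}{2825} \approx -41367.0$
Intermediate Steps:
$\frac{2120 + 7764}{-15464 + 12639} - 41363 = \frac{9884}{-2825} - 41363 = 9884 \left(- \frac{1}{2825}\right) - 41363 = - \frac{9884}{2825} - 41363 = - \frac{116860359}{2825}$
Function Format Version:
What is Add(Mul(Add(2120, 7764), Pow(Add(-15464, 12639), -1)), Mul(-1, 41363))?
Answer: Rational(-116860359, 2825) ≈ -41367.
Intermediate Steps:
Add(Mul(Add(2120, 7764), Pow(Add(-15464, 12639), -1)), Mul(-1, 41363)) = Add(Mul(9884, Pow(-2825, -1)), -41363) = Add(Mul(9884, Rational(-1, 2825)), -41363) = Add(Rational(-9884, 2825), -41363) = Rational(-116860359, 2825)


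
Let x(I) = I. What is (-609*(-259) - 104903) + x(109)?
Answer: 52937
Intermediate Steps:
(-609*(-259) - 104903) + x(109) = (-609*(-259) - 104903) + 109 = (157731 - 104903) + 109 = 52828 + 109 = 52937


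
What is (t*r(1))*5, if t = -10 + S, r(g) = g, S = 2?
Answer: -40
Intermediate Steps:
t = -8 (t = -10 + 2 = -8)
(t*r(1))*5 = -8*1*5 = -8*5 = -40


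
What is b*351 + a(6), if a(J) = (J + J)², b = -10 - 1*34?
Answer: -15300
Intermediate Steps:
b = -44 (b = -10 - 34 = -44)
a(J) = 4*J² (a(J) = (2*J)² = 4*J²)
b*351 + a(6) = -44*351 + 4*6² = -15444 + 4*36 = -15444 + 144 = -15300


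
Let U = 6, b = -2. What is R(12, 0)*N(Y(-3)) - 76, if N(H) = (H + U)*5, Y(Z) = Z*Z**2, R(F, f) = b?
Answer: 134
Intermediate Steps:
R(F, f) = -2
Y(Z) = Z**3
N(H) = 30 + 5*H (N(H) = (H + 6)*5 = (6 + H)*5 = 30 + 5*H)
R(12, 0)*N(Y(-3)) - 76 = -2*(30 + 5*(-3)**3) - 76 = -2*(30 + 5*(-27)) - 76 = -2*(30 - 135) - 76 = -2*(-105) - 76 = 210 - 76 = 134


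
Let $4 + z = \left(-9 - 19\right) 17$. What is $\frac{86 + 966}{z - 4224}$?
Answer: $- \frac{263}{1176} \approx -0.22364$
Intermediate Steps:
$z = -480$ ($z = -4 + \left(-9 - 19\right) 17 = -4 - 476 = -480$)
$\frac{86 + 966}{z - 4224} = \frac{86 + 966}{-480 - 4224} = \frac{1052}{-4704} = 1052 \left(- \frac{1}{4704}\right) = - \frac{263}{1176}$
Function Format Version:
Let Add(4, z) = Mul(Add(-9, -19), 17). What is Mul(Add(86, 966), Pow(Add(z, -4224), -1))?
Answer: Rational(-263, 1176) ≈ -0.22364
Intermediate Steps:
z = -480 (z = Add(-4, Mul(Add(-9, -19), 17)) = Add(-4, Mul(-28, 17)) = Add(-4, -476) = -480)
Mul(Add(86, 966), Pow(Add(z, -4224), -1)) = Mul(Add(86, 966), Pow(Add(-480, -4224), -1)) = Mul(1052, Pow(-4704, -1)) = Mul(1052, Rational(-1, 4704)) = Rational(-263, 1176)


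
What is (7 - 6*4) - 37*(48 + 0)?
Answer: -1793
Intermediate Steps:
(7 - 6*4) - 37*(48 + 0) = (7 - 24) - 37*48 = -17 - 1776 = -1793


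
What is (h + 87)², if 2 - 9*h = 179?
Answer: 40804/9 ≈ 4533.8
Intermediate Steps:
h = -59/3 (h = 2/9 - ⅑*179 = 2/9 - 179/9 = -59/3 ≈ -19.667)
(h + 87)² = (-59/3 + 87)² = (202/3)² = 40804/9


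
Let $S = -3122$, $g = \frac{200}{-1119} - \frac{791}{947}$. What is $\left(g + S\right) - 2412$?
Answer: $- \frac{5865415591}{1059693} \approx -5535.0$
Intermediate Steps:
$g = - \frac{1074529}{1059693}$ ($g = 200 \left(- \frac{1}{1119}\right) - \frac{791}{947} = - \frac{200}{1119} - \frac{791}{947} = - \frac{1074529}{1059693} \approx -1.014$)
$\left(g + S\right) - 2412 = \left(- \frac{1074529}{1059693} - 3122\right) - 2412 = - \frac{3309436075}{1059693} - 2412 = - \frac{5865415591}{1059693}$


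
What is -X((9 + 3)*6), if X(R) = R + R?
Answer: -144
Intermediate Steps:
X(R) = 2*R
-X((9 + 3)*6) = -2*(9 + 3)*6 = -2*12*6 = -2*72 = -1*144 = -144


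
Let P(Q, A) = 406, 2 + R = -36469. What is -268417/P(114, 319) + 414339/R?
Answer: -3319219347/4935742 ≈ -672.49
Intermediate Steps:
R = -36471 (R = -2 - 36469 = -36471)
-268417/P(114, 319) + 414339/R = -268417/406 + 414339/(-36471) = -268417*1/406 + 414339*(-1/36471) = -268417/406 - 138113/12157 = -3319219347/4935742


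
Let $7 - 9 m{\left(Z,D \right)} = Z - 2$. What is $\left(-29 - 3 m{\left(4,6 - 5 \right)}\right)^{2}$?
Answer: $\frac{8464}{9} \approx 940.44$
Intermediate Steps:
$m{\left(Z,D \right)} = 1 - \frac{Z}{9}$ ($m{\left(Z,D \right)} = \frac{7}{9} - \frac{Z - 2}{9} = \frac{7}{9} - \frac{-2 + Z}{9} = \frac{7}{9} - \left(- \frac{2}{9} + \frac{Z}{9}\right) = 1 - \frac{Z}{9}$)
$\left(-29 - 3 m{\left(4,6 - 5 \right)}\right)^{2} = \left(-29 - 3 \left(1 - \frac{4}{9}\right)\right)^{2} = \left(-29 - \frac{5}{3}\right)^{2} = \left(- \frac{92}{3}\right)^{2} = \frac{8464}{9}$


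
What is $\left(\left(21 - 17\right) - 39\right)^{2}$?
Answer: $1225$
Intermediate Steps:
$\left(\left(21 - 17\right) - 39\right)^{2} = \left(4 - 39\right)^{2} = \left(-35\right)^{2} = 1225$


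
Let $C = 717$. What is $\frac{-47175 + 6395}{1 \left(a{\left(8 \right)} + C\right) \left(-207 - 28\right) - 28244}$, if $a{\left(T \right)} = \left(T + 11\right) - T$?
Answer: $\frac{10195}{49831} \approx 0.20459$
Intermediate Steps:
$a{\left(T \right)} = 11$ ($a{\left(T \right)} = \left(11 + T\right) - T = 11$)
$\frac{-47175 + 6395}{1 \left(a{\left(8 \right)} + C\right) \left(-207 - 28\right) - 28244} = \frac{-47175 + 6395}{1 \left(11 + 717\right) \left(-207 - 28\right) - 28244} = - \frac{40780}{1 \cdot 728 \left(-235\right) - 28244} = - \frac{40780}{1 \left(-171080\right) - 28244} = - \frac{40780}{-171080 - 28244} = - \frac{40780}{-199324} = \left(-40780\right) \left(- \frac{1}{199324}\right) = \frac{10195}{49831}$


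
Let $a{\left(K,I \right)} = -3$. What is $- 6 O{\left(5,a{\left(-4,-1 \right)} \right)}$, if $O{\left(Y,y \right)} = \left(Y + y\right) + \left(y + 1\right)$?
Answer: $0$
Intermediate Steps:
$O{\left(Y,y \right)} = 1 + Y + 2 y$ ($O{\left(Y,y \right)} = \left(Y + y\right) + \left(1 + y\right) = 1 + Y + 2 y$)
$- 6 O{\left(5,a{\left(-4,-1 \right)} \right)} = - 6 \left(1 + 5 + 2 \left(-3\right)\right) = - 6 \left(1 + 5 - 6\right) = \left(-6\right) 0 = 0$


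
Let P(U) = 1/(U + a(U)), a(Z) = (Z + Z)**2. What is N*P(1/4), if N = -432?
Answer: -864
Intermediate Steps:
a(Z) = 4*Z**2 (a(Z) = (2*Z)**2 = 4*Z**2)
P(U) = 1/(U + 4*U**2)
N*P(1/4) = -432/((1/4)*(1 + 4/4)) = -432/(1/4*(1 + 4*(1/4))) = -1728/(1 + 1) = -1728/2 = -432*2 = -864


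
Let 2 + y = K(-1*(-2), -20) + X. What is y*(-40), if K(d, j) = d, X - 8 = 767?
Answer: -31000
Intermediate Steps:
X = 775 (X = 8 + 767 = 775)
y = 775 (y = -2 + (-1*(-2) + 775) = -2 + (2 + 775) = -2 + 777 = 775)
y*(-40) = 775*(-40) = -31000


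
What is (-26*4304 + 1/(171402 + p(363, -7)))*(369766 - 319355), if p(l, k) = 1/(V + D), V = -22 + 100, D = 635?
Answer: -689408036601478045/122209627 ≈ -5.6412e+9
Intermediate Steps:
V = 78
p(l, k) = 1/713 (p(l, k) = 1/(78 + 635) = 1/713)
(-26*4304 + 1/(171402 + p(363, -7)))*(369766 - 319355) = (-26*4304 + 1/(171402 + 1/713))*(369766 - 319355) = (-111904 + 1/(122209627/713))*50411 = (-111904 + 713/122209627)*50411 = -13675746099095/122209627*50411 = -689408036601478045/122209627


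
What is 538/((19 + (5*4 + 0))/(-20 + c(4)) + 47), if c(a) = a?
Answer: 8608/713 ≈ 12.073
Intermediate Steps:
538/((19 + (5*4 + 0))/(-20 + c(4)) + 47) = 538/((19 + (5*4 + 0))/(-20 + 4) + 47) = 538/((19 + (20 + 0))/(-16) + 47) = 538/((19 + 20)*(-1/16) + 47) = 538/(39*(-1/16) + 47) = 538/(-39/16 + 47) = 538/(713/16) = (16/713)*538 = 8608/713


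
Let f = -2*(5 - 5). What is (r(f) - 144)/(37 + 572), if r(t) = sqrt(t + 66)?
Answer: -48/203 + sqrt(66)/609 ≈ -0.22311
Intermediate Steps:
f = 0 (f = -2*0 = 0)
r(t) = sqrt(66 + t)
(r(f) - 144)/(37 + 572) = (sqrt(66 + 0) - 144)/(37 + 572) = (sqrt(66) - 144)/609 = (-144 + sqrt(66))*(1/609) = -48/203 + sqrt(66)/609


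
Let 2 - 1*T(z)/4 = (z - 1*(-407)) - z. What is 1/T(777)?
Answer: -1/1620 ≈ -0.00061728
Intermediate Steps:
T(z) = -1620 (T(z) = 8 - 4*((z - 1*(-407)) - z) = 8 - 4*((z + 407) - z) = 8 - 4*((407 + z) - z) = 8 - 4*407 = 8 - 1628 = -1620)
1/T(777) = 1/(-1620) = -1/1620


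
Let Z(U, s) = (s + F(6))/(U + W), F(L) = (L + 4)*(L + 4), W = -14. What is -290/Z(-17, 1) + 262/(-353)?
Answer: 3147008/35653 ≈ 88.268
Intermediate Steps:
F(L) = (4 + L)**2 (F(L) = (4 + L)*(4 + L) = (4 + L)**2)
Z(U, s) = (100 + s)/(-14 + U) (Z(U, s) = (s + (4 + 6)**2)/(U - 14) = (s + 10**2)/(-14 + U) = (s + 100)/(-14 + U) = (100 + s)/(-14 + U))
-290/Z(-17, 1) + 262/(-353) = -290*(-14 - 17)/(100 + 1) + 262/(-353) = -290/(101/(-31)) + 262*(-1/353) = -290/((-1/31*101)) - 262/353 = -290/(-101/31) - 262/353 = -290*(-31/101) - 262/353 = 8990/101 - 262/353 = 3147008/35653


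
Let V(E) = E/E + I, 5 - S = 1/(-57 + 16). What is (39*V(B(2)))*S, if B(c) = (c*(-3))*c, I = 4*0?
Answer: 8034/41 ≈ 195.95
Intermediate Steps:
I = 0
S = 206/41 (S = 5 - 1/(-57 + 16) = 5 - 1/(-41) = 5 - 1*(-1/41) = 5 + 1/41 = 206/41 ≈ 5.0244)
B(c) = -3*c² (B(c) = (-3*c)*c = -3*c²)
V(E) = 1 (V(E) = E/E + 0 = 1 + 0 = 1)
(39*V(B(2)))*S = (39*1)*(206/41) = 39*(206/41) = 8034/41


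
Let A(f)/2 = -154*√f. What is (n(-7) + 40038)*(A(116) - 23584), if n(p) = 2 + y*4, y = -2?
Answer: -944114688 - 24659712*√29 ≈ -1.0769e+9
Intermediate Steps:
A(f) = -308*√f (A(f) = 2*(-154*√f) = -308*√f)
n(p) = -6 (n(p) = 2 - 2*4 = 2 - 8 = -6)
(n(-7) + 40038)*(A(116) - 23584) = (-6 + 40038)*(-616*√29 - 23584) = 40032*(-616*√29 - 23584) = 40032*(-23584 - 616*√29) = -944114688 - 24659712*√29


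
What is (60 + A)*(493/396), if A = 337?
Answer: 195721/396 ≈ 494.25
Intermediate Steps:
(60 + A)*(493/396) = (60 + 337)*(493/396) = 397*(493*(1/396)) = 397*(493/396) = 195721/396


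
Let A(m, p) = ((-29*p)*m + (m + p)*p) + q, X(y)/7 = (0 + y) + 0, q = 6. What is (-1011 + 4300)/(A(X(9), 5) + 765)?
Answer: -3289/8024 ≈ -0.40990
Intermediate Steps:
X(y) = 7*y (X(y) = 7*((0 + y) + 0) = 7*(y + 0) = 7*y)
A(m, p) = 6 + p*(m + p) - 29*m*p (A(m, p) = ((-29*p)*m + (m + p)*p) + 6 = (-29*m*p + p*(m + p)) + 6 = (p*(m + p) - 29*m*p) + 6 = 6 + p*(m + p) - 29*m*p)
(-1011 + 4300)/(A(X(9), 5) + 765) = (-1011 + 4300)/((6 + 5² - 28*7*9*5) + 765) = 3289/((6 + 25 - 28*63*5) + 765) = 3289/((6 + 25 - 8820) + 765) = 3289/(-8789 + 765) = 3289/(-8024) = 3289*(-1/8024) = -3289/8024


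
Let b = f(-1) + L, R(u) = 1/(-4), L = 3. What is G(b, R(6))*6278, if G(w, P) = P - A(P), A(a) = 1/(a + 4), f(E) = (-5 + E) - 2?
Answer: -97309/30 ≈ -3243.6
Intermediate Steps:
f(E) = -7 + E
A(a) = 1/(4 + a)
R(u) = -1/4
b = -5 (b = (-7 - 1) + 3 = -8 + 3 = -5)
G(w, P) = P - 1/(4 + P)
G(b, R(6))*6278 = ((-1 - (4 - 1/4)/4)/(4 - 1/4))*6278 = ((-1 - 1/4*15/4)/(15/4))*6278 = (4*(-1 - 15/16)/15)*6278 = ((4/15)*(-31/16))*6278 = -31/60*6278 = -97309/30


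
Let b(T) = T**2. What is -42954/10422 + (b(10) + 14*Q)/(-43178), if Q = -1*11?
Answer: -154508752/37500093 ≈ -4.1202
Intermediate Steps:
Q = -11
-42954/10422 + (b(10) + 14*Q)/(-43178) = -42954/10422 + (10**2 + 14*(-11))/(-43178) = -42954*1/10422 + (100 - 154)*(-1/43178) = -7159/1737 - 54*(-1/43178) = -7159/1737 + 27/21589 = -154508752/37500093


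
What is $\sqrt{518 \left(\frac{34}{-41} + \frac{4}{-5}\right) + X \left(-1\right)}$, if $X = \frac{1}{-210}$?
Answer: $\frac{i \sqrt{62564246430}}{8610} \approx 29.051 i$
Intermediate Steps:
$X = - \frac{1}{210} \approx -0.0047619$
$\sqrt{518 \left(\frac{34}{-41} + \frac{4}{-5}\right) + X \left(-1\right)} = \sqrt{518 \left(\frac{34}{-41} + \frac{4}{-5}\right) - - \frac{1}{210}} = \sqrt{518 \left(34 \left(- \frac{1}{41}\right) + 4 \left(- \frac{1}{5}\right)\right) + \frac{1}{210}} = \sqrt{518 \left(- \frac{34}{41} - \frac{4}{5}\right) + \frac{1}{210}} = \sqrt{518 \left(- \frac{334}{205}\right) + \frac{1}{210}} = \sqrt{- \frac{173012}{205} + \frac{1}{210}} = \sqrt{- \frac{7266463}{8610}} = \frac{i \sqrt{62564246430}}{8610}$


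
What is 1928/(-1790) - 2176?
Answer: -1948484/895 ≈ -2177.1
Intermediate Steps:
1928/(-1790) - 2176 = 1928*(-1/1790) - 2176 = -964/895 - 2176 = -1948484/895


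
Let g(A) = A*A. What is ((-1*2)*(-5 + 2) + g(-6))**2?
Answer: 1764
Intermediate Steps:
g(A) = A**2
((-1*2)*(-5 + 2) + g(-6))**2 = ((-1*2)*(-5 + 2) + (-6)**2)**2 = (-2*(-3) + 36)**2 = (6 + 36)**2 = 42**2 = 1764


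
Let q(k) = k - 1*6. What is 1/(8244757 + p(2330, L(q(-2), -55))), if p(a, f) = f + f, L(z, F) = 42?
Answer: 1/8244841 ≈ 1.2129e-7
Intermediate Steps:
q(k) = -6 + k (q(k) = k - 6 = -6 + k)
p(a, f) = 2*f
1/(8244757 + p(2330, L(q(-2), -55))) = 1/(8244757 + 2*42) = 1/(8244757 + 84) = 1/8244841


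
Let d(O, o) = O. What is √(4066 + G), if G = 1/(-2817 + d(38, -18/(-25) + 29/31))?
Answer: √31401068727/2779 ≈ 63.765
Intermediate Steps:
G = -1/2779 (G = 1/(-2817 + 38) = 1/(-2779) = -1/2779 ≈ -0.00035984)
√(4066 + G) = √(4066 - 1/2779) = √(11299413/2779) = √31401068727/2779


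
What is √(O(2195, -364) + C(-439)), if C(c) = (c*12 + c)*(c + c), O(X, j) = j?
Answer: √5010382 ≈ 2238.4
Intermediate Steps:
C(c) = 26*c² (C(c) = (12*c + c)*(2*c) = (13*c)*(2*c) = 26*c²)
√(O(2195, -364) + C(-439)) = √(-364 + 26*(-439)²) = √(-364 + 26*192721) = √(-364 + 5010746) = √5010382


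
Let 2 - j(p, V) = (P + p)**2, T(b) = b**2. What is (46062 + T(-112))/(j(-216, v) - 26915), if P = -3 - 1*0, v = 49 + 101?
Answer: -29303/37437 ≈ -0.78273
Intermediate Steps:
v = 150
P = -3 (P = -3 + 0 = -3)
j(p, V) = 2 - (-3 + p)**2
(46062 + T(-112))/(j(-216, v) - 26915) = (46062 + (-112)**2)/((2 - (-3 - 216)**2) - 26915) = (46062 + 12544)/((2 - 1*(-219)**2) - 26915) = 58606/((2 - 1*47961) - 26915) = 58606/((2 - 47961) - 26915) = 58606/(-47959 - 26915) = 58606/(-74874) = 58606*(-1/74874) = -29303/37437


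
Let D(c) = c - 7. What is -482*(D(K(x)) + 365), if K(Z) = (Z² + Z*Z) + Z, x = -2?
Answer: -175448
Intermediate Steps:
K(Z) = Z + 2*Z² (K(Z) = (Z² + Z²) + Z = 2*Z² + Z = Z + 2*Z²)
D(c) = -7 + c
-482*(D(K(x)) + 365) = -482*((-7 - 2*(1 + 2*(-2))) + 365) = -482*((-7 - 2*(1 - 4)) + 365) = -482*((-7 - 2*(-3)) + 365) = -482*((-7 + 6) + 365) = -482*(-1 + 365) = -482*364 = -175448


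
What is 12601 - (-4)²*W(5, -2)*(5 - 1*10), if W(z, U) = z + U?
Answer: 12841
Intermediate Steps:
W(z, U) = U + z
12601 - (-4)²*W(5, -2)*(5 - 1*10) = 12601 - (-4)²*(-2 + 5)*(5 - 1*10) = 12601 - 16*3*(5 - 10) = 12601 - 48*(-5) = 12601 - 1*(-240) = 12601 + 240 = 12841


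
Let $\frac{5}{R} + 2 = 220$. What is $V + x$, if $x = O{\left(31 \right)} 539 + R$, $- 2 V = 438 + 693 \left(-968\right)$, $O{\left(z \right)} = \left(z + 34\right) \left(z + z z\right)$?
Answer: $\frac{7649601039}{218} \approx 3.509 \cdot 10^{7}$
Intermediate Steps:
$R = \frac{5}{218}$ ($R = \frac{5}{-2 + 220} = \frac{5}{218} \approx 0.022936$)
$O{\left(z \right)} = \left(34 + z\right) \left(z + z^{2}\right)$
$V = 335193$ ($V = - \frac{438 + 693 \left(-968\right)}{2} = - \frac{438 - 670824}{2} = \left(- \frac{1}{2}\right) \left(-670386\right) = 335193$)
$x = \frac{7576528965}{218}$ ($x = 31 \left(34 + 31^{2} + 35 \cdot 31\right) 539 + \frac{5}{218} = 31 \left(34 + 961 + 1085\right) 539 + \frac{5}{218} = 31 \cdot 2080 \cdot 539 + \frac{5}{218} = 64480 \cdot 539 + \frac{5}{218} = 34754720 + \frac{5}{218} = \frac{7576528965}{218} \approx 3.4755 \cdot 10^{7}$)
$V + x = 335193 + \frac{7576528965}{218} = \frac{7649601039}{218}$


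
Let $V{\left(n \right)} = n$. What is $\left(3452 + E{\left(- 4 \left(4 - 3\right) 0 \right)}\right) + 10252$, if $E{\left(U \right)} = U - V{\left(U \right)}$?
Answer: $13704$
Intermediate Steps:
$E{\left(U \right)} = 0$ ($E{\left(U \right)} = U - U = 0$)
$\left(3452 + E{\left(- 4 \left(4 - 3\right) 0 \right)}\right) + 10252 = \left(3452 + 0\right) + 10252 = 3452 + 10252 = 13704$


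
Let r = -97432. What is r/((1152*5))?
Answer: -12179/720 ≈ -16.915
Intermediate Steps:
r/((1152*5)) = -97432/(1152*5) = -97432/5760 = -97432*1/5760 = -12179/720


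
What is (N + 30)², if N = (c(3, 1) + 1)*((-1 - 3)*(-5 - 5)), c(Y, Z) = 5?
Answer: 72900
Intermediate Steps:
N = 240 (N = (5 + 1)*((-1 - 3)*(-5 - 5)) = 6*(-4*(-10)) = 6*40 = 240)
(N + 30)² = (240 + 30)² = 270² = 72900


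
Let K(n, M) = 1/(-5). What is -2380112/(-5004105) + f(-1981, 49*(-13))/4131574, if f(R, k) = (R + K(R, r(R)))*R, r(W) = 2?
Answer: 14736752992297/10337415055635 ≈ 1.4256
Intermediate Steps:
K(n, M) = -⅕
f(R, k) = R*(-⅕ + R) (f(R, k) = (R - ⅕)*R = (-⅕ + R)*R = R*(-⅕ + R))
-2380112/(-5004105) + f(-1981, 49*(-13))/4131574 = -2380112/(-5004105) - 1981*(-⅕ - 1981)/4131574 = -2380112*(-1/5004105) - 1981*(-9906/5)*(1/4131574) = 2380112/5004105 + (19623786/5)*(1/4131574) = 2380112/5004105 + 9811893/10328935 = 14736752992297/10337415055635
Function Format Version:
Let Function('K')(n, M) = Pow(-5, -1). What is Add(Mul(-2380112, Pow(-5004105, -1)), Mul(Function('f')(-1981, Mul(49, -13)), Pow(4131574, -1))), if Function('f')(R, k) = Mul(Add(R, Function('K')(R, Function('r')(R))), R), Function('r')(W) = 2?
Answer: Rational(14736752992297, 10337415055635) ≈ 1.4256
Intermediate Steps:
Function('K')(n, M) = Rational(-1, 5)
Function('f')(R, k) = Mul(R, Add(Rational(-1, 5), R)) (Function('f')(R, k) = Mul(Add(R, Rational(-1, 5)), R) = Mul(Add(Rational(-1, 5), R), R) = Mul(R, Add(Rational(-1, 5), R)))
Add(Mul(-2380112, Pow(-5004105, -1)), Mul(Function('f')(-1981, Mul(49, -13)), Pow(4131574, -1))) = Add(Mul(-2380112, Pow(-5004105, -1)), Mul(Mul(-1981, Add(Rational(-1, 5), -1981)), Pow(4131574, -1))) = Add(Mul(-2380112, Rational(-1, 5004105)), Mul(Mul(-1981, Rational(-9906, 5)), Rational(1, 4131574))) = Add(Rational(2380112, 5004105), Mul(Rational(19623786, 5), Rational(1, 4131574))) = Add(Rational(2380112, 5004105), Rational(9811893, 10328935)) = Rational(14736752992297, 10337415055635)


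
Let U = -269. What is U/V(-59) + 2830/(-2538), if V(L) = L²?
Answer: -5266976/4417389 ≈ -1.1923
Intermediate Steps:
U/V(-59) + 2830/(-2538) = -269/((-59)²) + 2830/(-2538) = -269/3481 + 2830*(-1/2538) = -269*1/3481 - 1415/1269 = -269/3481 - 1415/1269 = -5266976/4417389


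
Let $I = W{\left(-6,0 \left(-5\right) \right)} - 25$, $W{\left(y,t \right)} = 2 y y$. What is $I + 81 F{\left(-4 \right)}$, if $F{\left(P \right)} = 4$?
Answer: $371$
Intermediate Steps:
$W{\left(y,t \right)} = 2 y^{2}$
$I = 47$ ($I = 2 \left(-6\right)^{2} - 25 = 2 \cdot 36 - 25 = 72 - 25 = 47$)
$I + 81 F{\left(-4 \right)} = 47 + 81 \cdot 4 = 47 + 324 = 371$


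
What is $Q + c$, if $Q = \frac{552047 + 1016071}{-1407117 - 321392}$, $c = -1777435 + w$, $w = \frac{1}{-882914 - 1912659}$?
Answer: $- \frac{8588877961181994918}{4832173090657} \approx -1.7774 \cdot 10^{6}$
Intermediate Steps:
$w = - \frac{1}{2795573}$ ($w = \frac{1}{-2795573} = - \frac{1}{2795573} \approx -3.5771 \cdot 10^{-7}$)
$c = - \frac{4968949295256}{2795573}$ ($c = -1777435 - \frac{1}{2795573} = - \frac{4968949295256}{2795573} \approx -1.7774 \cdot 10^{6}$)
$Q = - \frac{1568118}{1728509}$ ($Q = \frac{1568118}{-1728509} = 1568118 \left(- \frac{1}{1728509}\right) = - \frac{1568118}{1728509} \approx -0.90721$)
$Q + c = - \frac{1568118}{1728509} - \frac{4968949295256}{2795573} = - \frac{8588877961181994918}{4832173090657}$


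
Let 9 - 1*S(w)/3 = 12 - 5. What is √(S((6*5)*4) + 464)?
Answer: √470 ≈ 21.679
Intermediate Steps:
S(w) = 6 (S(w) = 27 - 3*(12 - 5) = 27 - 3*7 = 27 - 21 = 6)
√(S((6*5)*4) + 464) = √(6 + 464) = √470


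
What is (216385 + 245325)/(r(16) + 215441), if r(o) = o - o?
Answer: 461710/215441 ≈ 2.1431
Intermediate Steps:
r(o) = 0
(216385 + 245325)/(r(16) + 215441) = (216385 + 245325)/(0 + 215441) = 461710/215441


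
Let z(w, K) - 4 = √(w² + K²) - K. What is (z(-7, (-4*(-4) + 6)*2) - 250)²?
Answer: (290 - √1985)² ≈ 60244.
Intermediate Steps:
z(w, K) = 4 + √(K² + w²) - K (z(w, K) = 4 + (√(w² + K²) - K) = 4 + (√(K² + w²) - K) = 4 + √(K² + w²) - K)
(z(-7, (-4*(-4) + 6)*2) - 250)² = ((4 + √(((-4*(-4) + 6)*2)² + (-7)²) - (-4*(-4) + 6)*2) - 250)² = ((4 + √(((16 + 6)*2)² + 49) - (16 + 6)*2) - 250)² = ((4 + √((22*2)² + 49) - 22*2) - 250)² = ((4 + √(44² + 49) - 1*44) - 250)² = ((4 + √(1936 + 49) - 44) - 250)² = ((4 + √1985 - 44) - 250)² = ((-40 + √1985) - 250)² = (-290 + √1985)²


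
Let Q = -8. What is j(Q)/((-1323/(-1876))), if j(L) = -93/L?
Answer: 2077/126 ≈ 16.484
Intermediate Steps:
j(Q)/((-1323/(-1876))) = (-93/(-8))/((-1323/(-1876))) = (-93*(-⅛))/((-1323*(-1/1876))) = 93/(8*(189/268)) = (93/8)*(268/189) = 2077/126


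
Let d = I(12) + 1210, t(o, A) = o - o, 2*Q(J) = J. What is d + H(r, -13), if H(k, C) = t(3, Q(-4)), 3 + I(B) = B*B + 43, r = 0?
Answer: 1394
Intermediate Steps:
Q(J) = J/2
t(o, A) = 0
I(B) = 40 + B² (I(B) = -3 + (B*B + 43) = -3 + (B² + 43) = -3 + (43 + B²) = 40 + B²)
H(k, C) = 0
d = 1394 (d = (40 + 12²) + 1210 = (40 + 144) + 1210 = 184 + 1210 = 1394)
d + H(r, -13) = 1394 + 0 = 1394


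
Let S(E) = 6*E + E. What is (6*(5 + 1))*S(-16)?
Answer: -4032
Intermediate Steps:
S(E) = 7*E
(6*(5 + 1))*S(-16) = (6*(5 + 1))*(7*(-16)) = (6*6)*(-112) = 36*(-112) = -4032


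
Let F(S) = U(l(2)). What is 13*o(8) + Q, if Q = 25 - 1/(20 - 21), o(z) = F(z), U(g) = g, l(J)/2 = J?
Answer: 78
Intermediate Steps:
l(J) = 2*J
F(S) = 4 (F(S) = 2*2 = 4)
o(z) = 4
Q = 26 (Q = 25 - 1/(-1) = 25 - 1*(-1) = 25 + 1 = 26)
13*o(8) + Q = 13*4 + 26 = 52 + 26 = 78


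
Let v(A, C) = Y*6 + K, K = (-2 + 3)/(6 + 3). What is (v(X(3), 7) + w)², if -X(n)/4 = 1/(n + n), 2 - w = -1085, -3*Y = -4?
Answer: 97140736/81 ≈ 1.1993e+6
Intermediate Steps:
Y = 4/3 (Y = -⅓*(-4) = 4/3 ≈ 1.3333)
w = 1087 (w = 2 - 1*(-1085) = 2 + 1085 = 1087)
K = ⅑ (K = 1/9 = 1*(⅑) = ⅑ ≈ 0.11111)
X(n) = -2/n (X(n) = -4/(n + n) = -4*1/(2*n) = -2/n)
v(A, C) = 73/9 (v(A, C) = (4/3)*6 + ⅑ = 8 + ⅑ = 73/9)
(v(X(3), 7) + w)² = (73/9 + 1087)² = (9856/9)² = 97140736/81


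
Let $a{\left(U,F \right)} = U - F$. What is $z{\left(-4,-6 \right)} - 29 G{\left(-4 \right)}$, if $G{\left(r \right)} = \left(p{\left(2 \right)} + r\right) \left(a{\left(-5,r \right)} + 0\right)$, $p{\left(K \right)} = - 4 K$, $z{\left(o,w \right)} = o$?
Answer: $-352$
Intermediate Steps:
$G{\left(r \right)} = \left(-8 + r\right) \left(-5 - r\right)$ ($G{\left(r \right)} = \left(\left(-4\right) 2 + r\right) \left(\left(-5 - r\right) + 0\right) = \left(-8 + r\right) \left(-5 - r\right)$)
$z{\left(-4,-6 \right)} - 29 G{\left(-4 \right)} = -4 - 29 \left(- \left(-8 - 4\right) \left(5 - 4\right)\right) = -4 - 29 \left(\left(-1\right) \left(-12\right) 1\right) = -4 - 348 = -352$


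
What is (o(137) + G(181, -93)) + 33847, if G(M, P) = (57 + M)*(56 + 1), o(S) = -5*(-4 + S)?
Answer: 46748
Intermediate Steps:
o(S) = 20 - 5*S
G(M, P) = 3249 + 57*M (G(M, P) = (57 + M)*57 = 3249 + 57*M)
(o(137) + G(181, -93)) + 33847 = ((20 - 5*137) + (3249 + 57*181)) + 33847 = ((20 - 685) + (3249 + 10317)) + 33847 = (-665 + 13566) + 33847 = 12901 + 33847 = 46748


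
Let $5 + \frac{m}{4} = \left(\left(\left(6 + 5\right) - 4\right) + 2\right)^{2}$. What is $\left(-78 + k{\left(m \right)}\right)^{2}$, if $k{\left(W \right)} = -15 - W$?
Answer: $157609$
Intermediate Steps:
$m = 304$ ($m = -20 + 4 \left(\left(\left(6 + 5\right) - 4\right) + 2\right)^{2} = -20 + 4 \left(\left(11 - 4\right) + 2\right)^{2} = -20 + 4 \left(7 + 2\right)^{2} = -20 + 4 \cdot 9^{2} = -20 + 4 \cdot 81 = -20 + 324 = 304$)
$\left(-78 + k{\left(m \right)}\right)^{2} = \left(-78 - 319\right)^{2} = \left(-397\right)^{2} = 157609$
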